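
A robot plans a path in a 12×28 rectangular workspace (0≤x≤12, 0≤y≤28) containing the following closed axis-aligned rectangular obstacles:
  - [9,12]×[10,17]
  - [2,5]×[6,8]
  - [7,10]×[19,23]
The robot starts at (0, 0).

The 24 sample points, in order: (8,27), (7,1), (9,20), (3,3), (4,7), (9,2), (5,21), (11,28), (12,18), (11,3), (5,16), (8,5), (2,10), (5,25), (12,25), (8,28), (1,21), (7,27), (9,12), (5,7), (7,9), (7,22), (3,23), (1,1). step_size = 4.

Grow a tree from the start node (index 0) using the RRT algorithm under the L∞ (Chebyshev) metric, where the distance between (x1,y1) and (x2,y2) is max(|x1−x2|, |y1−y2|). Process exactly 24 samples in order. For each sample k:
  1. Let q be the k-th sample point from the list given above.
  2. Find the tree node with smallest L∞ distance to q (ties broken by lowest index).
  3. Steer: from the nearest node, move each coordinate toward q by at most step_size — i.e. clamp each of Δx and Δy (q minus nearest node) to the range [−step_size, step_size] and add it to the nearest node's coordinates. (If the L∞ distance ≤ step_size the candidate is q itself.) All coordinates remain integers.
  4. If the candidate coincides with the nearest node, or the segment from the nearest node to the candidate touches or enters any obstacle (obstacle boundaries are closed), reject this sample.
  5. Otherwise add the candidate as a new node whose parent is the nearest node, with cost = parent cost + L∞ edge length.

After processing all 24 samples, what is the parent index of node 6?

1. q=(8,27) nearest=0 d=27 new=(4,4) → add node 1 parent=0 cost=4
2. q=(7,1) nearest=1 d=3 new=(7,1) → add node 2 parent=1 cost=7
3. q=(9,20) nearest=1 d=16 new=(8,8) → add node 3 parent=1 cost=8
4. q=(3,3) nearest=1 d=1 new=(3,3) → add node 4 parent=1 cost=5
5. q=(4,7) nearest=1 d=3 new=(4,7) → blocked by [2,5]×[6,8], reject
6. q=(9,2) nearest=2 d=2 new=(9,2) → add node 5 parent=2 cost=9
7. q=(5,21) nearest=3 d=13 new=(5,12) → add node 6 parent=3 cost=12
8. q=(11,28) nearest=6 d=16 new=(9,16) → blocked by [9,12]×[10,17], reject
9. q=(12,18) nearest=6 d=7 new=(9,16) → blocked by [9,12]×[10,17], reject
10. q=(11,3) nearest=5 d=2 new=(11,3) → add node 7 parent=5 cost=11
11. q=(5,16) nearest=6 d=4 new=(5,16) → add node 8 parent=6 cost=16
12. q=(8,5) nearest=3 d=3 new=(8,5) → add node 9 parent=3 cost=11
13. q=(2,10) nearest=6 d=3 new=(2,10) → add node 10 parent=6 cost=15
14. q=(5,25) nearest=8 d=9 new=(5,20) → add node 11 parent=8 cost=20
15. q=(12,25) nearest=11 d=7 new=(9,24) → blocked by [7,10]×[19,23], reject
16. q=(8,28) nearest=11 d=8 new=(8,24) → blocked by [7,10]×[19,23], reject
17. q=(1,21) nearest=11 d=4 new=(1,21) → add node 12 parent=11 cost=24
18. q=(7,27) nearest=12 d=6 new=(5,25) → add node 13 parent=12 cost=28
19. q=(9,12) nearest=3 d=4 new=(9,12) → blocked by [9,12]×[10,17], reject
20. q=(5,7) nearest=1 d=3 new=(5,7) → blocked by [2,5]×[6,8], reject
21. q=(7,9) nearest=3 d=1 new=(7,9) → add node 14 parent=3 cost=9
22. q=(7,22) nearest=11 d=2 new=(7,22) → blocked by [7,10]×[19,23], reject
23. q=(3,23) nearest=12 d=2 new=(3,23) → add node 15 parent=12 cost=26
24. q=(1,1) nearest=0 d=1 new=(1,1) → add node 16 parent=0 cost=1

Parent of node 6: 3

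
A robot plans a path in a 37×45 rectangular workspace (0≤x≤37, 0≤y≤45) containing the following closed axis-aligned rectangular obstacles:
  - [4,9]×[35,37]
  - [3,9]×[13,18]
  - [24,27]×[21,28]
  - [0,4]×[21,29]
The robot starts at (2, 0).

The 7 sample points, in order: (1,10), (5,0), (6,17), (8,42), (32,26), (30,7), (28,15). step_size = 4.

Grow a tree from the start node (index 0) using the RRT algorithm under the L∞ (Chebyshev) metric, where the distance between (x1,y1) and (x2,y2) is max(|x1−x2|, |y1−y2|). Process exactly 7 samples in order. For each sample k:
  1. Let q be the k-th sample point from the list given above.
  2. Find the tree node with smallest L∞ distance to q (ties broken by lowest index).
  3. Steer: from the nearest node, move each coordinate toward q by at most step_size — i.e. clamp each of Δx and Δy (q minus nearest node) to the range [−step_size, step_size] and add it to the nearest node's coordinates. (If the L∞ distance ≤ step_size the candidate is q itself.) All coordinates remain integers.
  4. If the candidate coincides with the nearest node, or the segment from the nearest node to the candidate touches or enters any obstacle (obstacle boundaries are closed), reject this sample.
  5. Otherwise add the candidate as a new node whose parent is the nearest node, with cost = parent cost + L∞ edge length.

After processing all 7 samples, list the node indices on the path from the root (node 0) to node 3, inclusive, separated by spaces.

Path: 0 1 3

1. q=(1,10) nearest=0 d=10 new=(1,4) → add node 1 parent=0 cost=4
2. q=(5,0) nearest=0 d=3 new=(5,0) → add node 2 parent=0 cost=3
3. q=(6,17) nearest=1 d=13 new=(5,8) → add node 3 parent=1 cost=8
4. q=(8,42) nearest=3 d=34 new=(8,12) → add node 4 parent=3 cost=12
5. q=(32,26) nearest=4 d=24 new=(12,16) → blocked by [3,9]×[13,18], reject
6. q=(30,7) nearest=4 d=22 new=(12,8) → add node 5 parent=4 cost=16
7. q=(28,15) nearest=5 d=16 new=(16,12) → add node 6 parent=5 cost=20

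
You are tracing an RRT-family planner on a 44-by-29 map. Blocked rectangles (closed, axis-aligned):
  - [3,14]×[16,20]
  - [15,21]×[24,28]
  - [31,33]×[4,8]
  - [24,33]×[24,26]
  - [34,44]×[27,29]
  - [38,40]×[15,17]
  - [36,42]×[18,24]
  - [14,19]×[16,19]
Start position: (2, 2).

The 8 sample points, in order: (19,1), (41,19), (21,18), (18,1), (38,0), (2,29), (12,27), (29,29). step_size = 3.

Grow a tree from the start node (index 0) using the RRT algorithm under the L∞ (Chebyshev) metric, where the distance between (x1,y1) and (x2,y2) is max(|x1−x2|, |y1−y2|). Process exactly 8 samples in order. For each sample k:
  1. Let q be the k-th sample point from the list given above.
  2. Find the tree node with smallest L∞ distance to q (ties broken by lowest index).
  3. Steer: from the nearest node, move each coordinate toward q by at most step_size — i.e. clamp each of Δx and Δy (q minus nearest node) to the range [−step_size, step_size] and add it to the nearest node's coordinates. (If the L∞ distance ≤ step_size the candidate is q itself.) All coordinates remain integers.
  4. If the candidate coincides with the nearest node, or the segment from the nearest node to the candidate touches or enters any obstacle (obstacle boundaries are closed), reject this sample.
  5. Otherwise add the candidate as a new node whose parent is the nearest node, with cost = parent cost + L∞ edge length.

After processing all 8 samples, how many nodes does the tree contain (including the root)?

Node count: 8

1. q=(19,1) nearest=0 d=17 new=(5,1) → add node 1 parent=0 cost=3
2. q=(41,19) nearest=1 d=36 new=(8,4) → add node 2 parent=1 cost=6
3. q=(21,18) nearest=2 d=14 new=(11,7) → add node 3 parent=2 cost=9
4. q=(18,1) nearest=3 d=7 new=(14,4) → add node 4 parent=3 cost=12
5. q=(38,0) nearest=4 d=24 new=(17,1) → add node 5 parent=4 cost=15
6. q=(2,29) nearest=3 d=22 new=(8,10) → add node 6 parent=3 cost=12
7. q=(12,27) nearest=6 d=17 new=(11,13) → add node 7 parent=6 cost=15
8. q=(29,29) nearest=7 d=18 new=(14,16) → blocked by [3,14]×[16,20], reject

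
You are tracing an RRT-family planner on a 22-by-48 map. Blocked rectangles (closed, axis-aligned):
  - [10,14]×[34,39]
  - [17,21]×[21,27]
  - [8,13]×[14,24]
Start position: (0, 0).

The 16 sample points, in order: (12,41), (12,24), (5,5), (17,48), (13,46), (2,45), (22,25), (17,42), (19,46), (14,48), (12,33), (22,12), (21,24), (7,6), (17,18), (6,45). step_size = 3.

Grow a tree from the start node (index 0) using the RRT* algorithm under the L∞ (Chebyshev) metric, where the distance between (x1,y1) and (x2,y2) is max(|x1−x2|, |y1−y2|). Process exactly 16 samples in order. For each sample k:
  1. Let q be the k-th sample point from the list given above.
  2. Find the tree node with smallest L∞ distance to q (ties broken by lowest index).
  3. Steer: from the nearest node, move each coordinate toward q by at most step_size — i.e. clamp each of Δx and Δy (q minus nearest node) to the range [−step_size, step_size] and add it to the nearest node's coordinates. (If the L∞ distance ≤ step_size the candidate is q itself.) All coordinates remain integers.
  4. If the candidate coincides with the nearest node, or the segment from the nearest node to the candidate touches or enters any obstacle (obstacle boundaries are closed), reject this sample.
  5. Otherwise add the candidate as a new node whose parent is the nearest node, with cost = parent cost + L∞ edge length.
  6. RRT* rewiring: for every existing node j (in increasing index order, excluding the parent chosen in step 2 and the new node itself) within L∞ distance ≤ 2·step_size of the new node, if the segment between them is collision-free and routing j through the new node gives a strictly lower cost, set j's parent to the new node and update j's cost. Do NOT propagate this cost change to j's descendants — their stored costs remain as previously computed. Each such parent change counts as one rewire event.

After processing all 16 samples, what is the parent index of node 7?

1. q=(12,41) nearest=0 d=41 new=(3,3) → add node 1 parent=0 cost=3
2. q=(12,24) nearest=1 d=21 new=(6,6) → add node 2 parent=1 cost=6
3. q=(5,5) nearest=2 d=1 new=(5,5) → add node 3 parent=2 cost=7
4. q=(17,48) nearest=2 d=42 new=(9,9) → add node 4 parent=2 cost=9
5. q=(13,46) nearest=4 d=37 new=(12,12) → add node 5 parent=4 cost=12
6. q=(2,45) nearest=5 d=33 new=(9,15) → blocked by [8,13]×[14,24], reject
7. q=(22,25) nearest=5 d=13 new=(15,15) → add node 6 parent=5 cost=15
8. q=(17,42) nearest=6 d=27 new=(17,18) → add node 7 parent=6 cost=18
9. q=(19,46) nearest=7 d=28 new=(19,21) → blocked by [17,21]×[21,27], reject
10. q=(14,48) nearest=7 d=30 new=(14,21) → add node 8 parent=7 cost=21
11. q=(12,33) nearest=8 d=12 new=(12,24) → blocked by [8,13]×[14,24], reject
12. q=(22,12) nearest=7 d=6 new=(20,15) → add node 9 parent=7 cost=21
13. q=(21,24) nearest=7 d=6 new=(20,21) → blocked by [17,21]×[21,27], reject
14. q=(7,6) nearest=2 d=1 new=(7,6) → add node 10 parent=2 cost=7
15. q=(17,18) nearest=7 d=0 → coincident, reject
16. q=(6,45) nearest=8 d=24 new=(11,24) → blocked by [8,13]×[14,24], reject

Parent of node 7: 6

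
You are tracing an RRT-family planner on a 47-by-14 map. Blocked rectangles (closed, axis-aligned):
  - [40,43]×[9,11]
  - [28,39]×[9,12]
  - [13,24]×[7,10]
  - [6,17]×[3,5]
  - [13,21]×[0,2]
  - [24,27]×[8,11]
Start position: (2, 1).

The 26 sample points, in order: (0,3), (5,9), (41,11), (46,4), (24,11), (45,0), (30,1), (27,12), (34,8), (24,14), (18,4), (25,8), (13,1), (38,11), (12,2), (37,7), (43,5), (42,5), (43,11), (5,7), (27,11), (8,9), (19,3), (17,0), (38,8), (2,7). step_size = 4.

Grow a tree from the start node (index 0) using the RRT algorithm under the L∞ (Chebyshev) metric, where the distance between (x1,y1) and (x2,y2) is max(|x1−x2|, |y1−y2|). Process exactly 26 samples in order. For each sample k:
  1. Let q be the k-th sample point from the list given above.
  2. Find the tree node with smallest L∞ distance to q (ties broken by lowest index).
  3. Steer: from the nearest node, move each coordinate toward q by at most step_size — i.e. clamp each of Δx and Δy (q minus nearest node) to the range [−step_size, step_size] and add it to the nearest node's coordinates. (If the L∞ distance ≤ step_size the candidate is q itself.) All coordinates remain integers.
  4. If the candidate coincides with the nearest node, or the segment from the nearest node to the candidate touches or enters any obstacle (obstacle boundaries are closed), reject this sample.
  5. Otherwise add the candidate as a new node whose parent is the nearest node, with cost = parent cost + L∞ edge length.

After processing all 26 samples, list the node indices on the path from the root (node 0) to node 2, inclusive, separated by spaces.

1. q=(0,3) nearest=0 d=2 new=(0,3) → add node 1 parent=0 cost=2
2. q=(5,9) nearest=1 d=6 new=(4,7) → add node 2 parent=1 cost=6
3. q=(41,11) nearest=2 d=37 new=(8,11) → add node 3 parent=2 cost=10
4. q=(46,4) nearest=3 d=38 new=(12,7) → add node 4 parent=3 cost=14
5. q=(24,11) nearest=4 d=12 new=(16,11) → blocked by [13,24]×[7,10], reject
6. q=(45,0) nearest=4 d=33 new=(16,3) → blocked by [6,17]×[3,5], reject
7. q=(30,1) nearest=4 d=18 new=(16,3) → blocked by [6,17]×[3,5], reject
8. q=(27,12) nearest=4 d=15 new=(16,11) → blocked by [13,24]×[7,10], reject
9. q=(34,8) nearest=4 d=22 new=(16,8) → blocked by [13,24]×[7,10], reject
10. q=(24,14) nearest=4 d=12 new=(16,11) → blocked by [13,24]×[7,10], reject
11. q=(18,4) nearest=4 d=6 new=(16,4) → blocked by [6,17]×[3,5], reject
12. q=(25,8) nearest=4 d=13 new=(16,8) → blocked by [13,24]×[7,10], reject
13. q=(13,1) nearest=4 d=6 new=(13,3) → blocked by [6,17]×[3,5], reject
14. q=(38,11) nearest=4 d=26 new=(16,11) → blocked by [13,24]×[7,10], reject
15. q=(12,2) nearest=4 d=5 new=(12,3) → blocked by [6,17]×[3,5], reject
16. q=(37,7) nearest=4 d=25 new=(16,7) → blocked by [13,24]×[7,10], reject
17. q=(43,5) nearest=4 d=31 new=(16,5) → blocked by [6,17]×[3,5], reject
18. q=(42,5) nearest=4 d=30 new=(16,5) → blocked by [6,17]×[3,5], reject
19. q=(43,11) nearest=4 d=31 new=(16,11) → blocked by [13,24]×[7,10], reject
20. q=(5,7) nearest=2 d=1 new=(5,7) → add node 5 parent=2 cost=7
21. q=(27,11) nearest=4 d=15 new=(16,11) → blocked by [13,24]×[7,10], reject
22. q=(8,9) nearest=3 d=2 new=(8,9) → add node 6 parent=3 cost=12
23. q=(19,3) nearest=4 d=7 new=(16,3) → blocked by [6,17]×[3,5], reject
24. q=(17,0) nearest=4 d=7 new=(16,3) → blocked by [6,17]×[3,5], reject
25. q=(38,8) nearest=4 d=26 new=(16,8) → blocked by [13,24]×[7,10], reject
26. q=(2,7) nearest=2 d=2 new=(2,7) → add node 7 parent=2 cost=8

Path: 0 1 2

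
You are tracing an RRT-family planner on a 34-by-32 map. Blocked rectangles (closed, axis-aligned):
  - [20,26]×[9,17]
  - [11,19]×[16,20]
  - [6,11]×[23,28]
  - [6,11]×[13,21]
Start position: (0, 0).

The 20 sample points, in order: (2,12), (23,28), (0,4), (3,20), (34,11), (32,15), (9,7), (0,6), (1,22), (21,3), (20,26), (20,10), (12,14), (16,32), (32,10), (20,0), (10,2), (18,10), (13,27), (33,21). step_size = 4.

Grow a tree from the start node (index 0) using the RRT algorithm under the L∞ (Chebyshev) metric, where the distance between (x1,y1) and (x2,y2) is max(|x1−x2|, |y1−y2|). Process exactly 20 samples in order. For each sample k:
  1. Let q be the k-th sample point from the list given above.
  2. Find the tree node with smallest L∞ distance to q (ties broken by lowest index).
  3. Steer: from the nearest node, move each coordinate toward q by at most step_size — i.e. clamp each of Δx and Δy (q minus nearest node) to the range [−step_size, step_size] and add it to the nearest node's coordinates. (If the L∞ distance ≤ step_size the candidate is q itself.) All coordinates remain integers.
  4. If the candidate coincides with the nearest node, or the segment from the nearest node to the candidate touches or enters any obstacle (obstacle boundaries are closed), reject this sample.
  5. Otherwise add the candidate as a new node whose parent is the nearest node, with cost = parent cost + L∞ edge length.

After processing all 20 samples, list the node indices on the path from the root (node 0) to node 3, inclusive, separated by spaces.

Path: 0 1 3

1. q=(2,12) nearest=0 d=12 new=(2,4) → add node 1 parent=0 cost=4
2. q=(23,28) nearest=1 d=24 new=(6,8) → add node 2 parent=1 cost=8
3. q=(0,4) nearest=1 d=2 new=(0,4) → add node 3 parent=1 cost=6
4. q=(3,20) nearest=2 d=12 new=(3,12) → add node 4 parent=2 cost=12
5. q=(34,11) nearest=2 d=28 new=(10,11) → add node 5 parent=2 cost=12
6. q=(32,15) nearest=5 d=22 new=(14,15) → add node 6 parent=5 cost=16
7. q=(9,7) nearest=2 d=3 new=(9,7) → add node 7 parent=2 cost=11
8. q=(0,6) nearest=1 d=2 new=(0,6) → add node 8 parent=1 cost=6
9. q=(1,22) nearest=4 d=10 new=(1,16) → add node 9 parent=4 cost=16
10. q=(21,3) nearest=5 d=11 new=(14,7) → add node 10 parent=5 cost=16
11. q=(20,26) nearest=6 d=11 new=(18,19) → blocked by [11,19]×[16,20], reject
12. q=(20,10) nearest=6 d=6 new=(18,11) → add node 11 parent=6 cost=20
13. q=(12,14) nearest=6 d=2 new=(12,14) → add node 12 parent=6 cost=18
14. q=(16,32) nearest=9 d=16 new=(5,20) → add node 13 parent=9 cost=20
15. q=(32,10) nearest=11 d=14 new=(22,10) → blocked by [20,26]×[9,17], reject
16. q=(20,0) nearest=10 d=7 new=(18,3) → add node 14 parent=10 cost=20
17. q=(10,2) nearest=7 d=5 new=(10,3) → add node 15 parent=7 cost=15
18. q=(18,10) nearest=11 d=1 new=(18,10) → add node 16 parent=11 cost=21
19. q=(13,27) nearest=13 d=8 new=(9,24) → blocked by [6,11]×[23,28], reject
20. q=(33,21) nearest=11 d=15 new=(22,15) → blocked by [20,26]×[9,17], reject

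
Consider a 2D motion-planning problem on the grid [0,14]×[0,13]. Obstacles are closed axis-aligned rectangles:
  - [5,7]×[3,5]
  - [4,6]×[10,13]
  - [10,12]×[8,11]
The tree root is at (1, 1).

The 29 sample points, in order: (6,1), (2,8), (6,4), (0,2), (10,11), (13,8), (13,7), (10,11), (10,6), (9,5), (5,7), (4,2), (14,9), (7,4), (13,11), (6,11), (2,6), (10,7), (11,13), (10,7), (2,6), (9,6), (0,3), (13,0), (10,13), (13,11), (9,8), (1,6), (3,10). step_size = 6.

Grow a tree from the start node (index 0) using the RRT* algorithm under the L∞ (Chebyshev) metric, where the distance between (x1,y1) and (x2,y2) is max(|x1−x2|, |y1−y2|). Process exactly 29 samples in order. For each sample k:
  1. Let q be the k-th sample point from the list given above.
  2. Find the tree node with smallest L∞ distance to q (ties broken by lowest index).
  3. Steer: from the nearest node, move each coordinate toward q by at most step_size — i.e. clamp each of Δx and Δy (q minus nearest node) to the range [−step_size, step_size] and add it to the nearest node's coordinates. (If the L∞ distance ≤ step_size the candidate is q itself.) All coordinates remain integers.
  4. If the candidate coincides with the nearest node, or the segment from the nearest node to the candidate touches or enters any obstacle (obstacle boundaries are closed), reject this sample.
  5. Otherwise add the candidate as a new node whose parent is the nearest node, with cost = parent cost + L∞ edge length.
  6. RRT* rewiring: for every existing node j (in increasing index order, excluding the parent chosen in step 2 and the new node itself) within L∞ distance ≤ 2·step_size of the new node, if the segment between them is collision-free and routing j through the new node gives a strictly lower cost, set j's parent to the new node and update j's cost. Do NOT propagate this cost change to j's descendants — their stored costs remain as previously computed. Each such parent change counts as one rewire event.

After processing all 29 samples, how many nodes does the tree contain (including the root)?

1. q=(6,1) nearest=0 d=5 new=(6,1) → add node 1 parent=0 cost=5
2. q=(2,8) nearest=0 d=7 new=(2,7) → add node 2 parent=0 cost=6
3. q=(6,4) nearest=1 d=3 new=(6,4) → blocked by [5,7]×[3,5], reject
4. q=(0,2) nearest=0 d=1 new=(0,2) → add node 3 parent=0 cost=1
5. q=(10,11) nearest=2 d=8 new=(8,11) → add node 4 parent=2 cost=12
6. q=(13,8) nearest=4 d=5 new=(13,8) → blocked by [10,12]×[8,11], reject
7. q=(13,7) nearest=4 d=5 new=(13,7) → blocked by [10,12]×[8,11], reject
8. q=(10,11) nearest=4 d=2 new=(10,11) → blocked by [10,12]×[8,11], reject
9. q=(10,6) nearest=1 d=5 new=(10,6) → add node 5 parent=1 cost=10
10. q=(9,5) nearest=5 d=1 new=(9,5) → add node 6 parent=5 cost=11
11. q=(5,7) nearest=2 d=3 new=(5,7) → add node 7 parent=2 cost=9
12. q=(4,2) nearest=1 d=2 new=(4,2) → add node 8 parent=1 cost=7
13. q=(14,9) nearest=5 d=4 new=(14,9) → add node 9 parent=5 cost=14
14. q=(7,4) nearest=6 d=2 new=(7,4) → blocked by [5,7]×[3,5], reject
15. q=(13,11) nearest=9 d=2 new=(13,11) → add node 10 parent=9 cost=16
16. q=(6,11) nearest=4 d=2 new=(6,11) → blocked by [4,6]×[10,13], reject
17. q=(2,6) nearest=2 d=1 new=(2,6) → add node 11 parent=2 cost=7
18. q=(10,7) nearest=5 d=1 new=(10,7) → add node 12 parent=5 cost=11
19. q=(11,13) nearest=10 d=2 new=(11,13) → add node 13 parent=10 cost=18
20. q=(10,7) nearest=12 d=0 → coincident, reject
21. q=(2,6) nearest=11 d=0 → coincident, reject
22. q=(9,6) nearest=5 d=1 new=(9,6) → add node 14 parent=5 cost=11
23. q=(0,3) nearest=3 d=1 new=(0,3) → add node 15 parent=3 cost=2; rewire 4→15 (10<12); rewire 7→15 (7<9); rewire 8→15 (6<7); rewire 11→15 (5<7); rewire 13→15 (13<18)
24. q=(13,0) nearest=6 d=5 new=(13,0) → add node 16 parent=6 cost=16
25. q=(10,13) nearest=13 d=1 new=(10,13) → add node 17 parent=13 cost=14
26. q=(13,11) nearest=10 d=0 → coincident, reject
27. q=(9,8) nearest=12 d=1 new=(9,8) → add node 18 parent=12 cost=12
28. q=(1,6) nearest=2 d=1 new=(1,6) → add node 19 parent=2 cost=7
29. q=(3,10) nearest=2 d=3 new=(3,10) → add node 20 parent=2 cost=9

Node count: 21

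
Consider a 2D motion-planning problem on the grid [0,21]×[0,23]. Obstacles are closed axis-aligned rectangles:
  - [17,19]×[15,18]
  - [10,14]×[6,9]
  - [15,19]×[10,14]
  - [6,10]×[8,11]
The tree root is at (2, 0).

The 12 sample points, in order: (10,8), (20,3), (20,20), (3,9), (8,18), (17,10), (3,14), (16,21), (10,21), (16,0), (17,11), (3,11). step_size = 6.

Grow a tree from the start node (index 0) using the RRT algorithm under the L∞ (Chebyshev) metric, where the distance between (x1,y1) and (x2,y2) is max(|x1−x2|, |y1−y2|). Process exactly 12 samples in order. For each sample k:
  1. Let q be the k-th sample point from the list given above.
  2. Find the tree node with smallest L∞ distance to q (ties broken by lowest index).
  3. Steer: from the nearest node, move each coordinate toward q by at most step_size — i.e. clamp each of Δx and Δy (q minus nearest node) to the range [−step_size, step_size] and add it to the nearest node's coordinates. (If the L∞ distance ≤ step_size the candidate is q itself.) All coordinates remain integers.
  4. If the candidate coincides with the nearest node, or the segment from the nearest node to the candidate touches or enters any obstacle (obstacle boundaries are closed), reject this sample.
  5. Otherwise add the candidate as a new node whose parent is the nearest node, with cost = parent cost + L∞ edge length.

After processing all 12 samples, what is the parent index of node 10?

1. q=(10,8) nearest=0 d=8 new=(8,6) → add node 1 parent=0 cost=6
2. q=(20,3) nearest=1 d=12 new=(14,3) → add node 2 parent=1 cost=12
3. q=(20,20) nearest=1 d=14 new=(14,12) → blocked by [10,14]×[6,9], reject
4. q=(3,9) nearest=1 d=5 new=(3,9) → add node 3 parent=1 cost=11
5. q=(8,18) nearest=3 d=9 new=(8,15) → add node 4 parent=3 cost=17
6. q=(17,10) nearest=2 d=7 new=(17,9) → add node 5 parent=2 cost=18
7. q=(3,14) nearest=3 d=5 new=(3,14) → add node 6 parent=3 cost=16
8. q=(16,21) nearest=4 d=8 new=(14,21) → add node 7 parent=4 cost=23
9. q=(10,21) nearest=7 d=4 new=(10,21) → add node 8 parent=7 cost=27
10. q=(16,0) nearest=2 d=3 new=(16,0) → add node 9 parent=2 cost=15
11. q=(17,11) nearest=5 d=2 new=(17,11) → blocked by [15,19]×[10,14], reject
12. q=(3,11) nearest=3 d=2 new=(3,11) → add node 10 parent=3 cost=13

Parent of node 10: 3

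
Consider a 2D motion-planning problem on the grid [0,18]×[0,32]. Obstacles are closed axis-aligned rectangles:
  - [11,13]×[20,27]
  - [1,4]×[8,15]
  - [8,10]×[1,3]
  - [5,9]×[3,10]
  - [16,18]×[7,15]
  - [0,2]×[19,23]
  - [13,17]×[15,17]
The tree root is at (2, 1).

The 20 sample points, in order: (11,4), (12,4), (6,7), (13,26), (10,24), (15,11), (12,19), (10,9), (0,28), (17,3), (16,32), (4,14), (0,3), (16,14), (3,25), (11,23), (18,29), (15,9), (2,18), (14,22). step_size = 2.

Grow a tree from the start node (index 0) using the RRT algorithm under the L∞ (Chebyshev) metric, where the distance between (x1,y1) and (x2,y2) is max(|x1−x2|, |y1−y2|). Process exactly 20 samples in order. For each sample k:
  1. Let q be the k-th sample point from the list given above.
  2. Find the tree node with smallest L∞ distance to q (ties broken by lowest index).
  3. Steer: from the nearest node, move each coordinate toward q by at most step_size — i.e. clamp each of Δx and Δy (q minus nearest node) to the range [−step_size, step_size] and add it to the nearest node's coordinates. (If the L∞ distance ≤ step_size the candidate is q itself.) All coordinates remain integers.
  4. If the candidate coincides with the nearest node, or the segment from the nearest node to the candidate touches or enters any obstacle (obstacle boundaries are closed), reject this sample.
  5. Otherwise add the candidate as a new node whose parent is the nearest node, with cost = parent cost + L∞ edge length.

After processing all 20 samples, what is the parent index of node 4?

1. q=(11,4) nearest=0 d=9 new=(4,3) → add node 1 parent=0 cost=2
2. q=(12,4) nearest=1 d=8 new=(6,4) → blocked by [5,9]×[3,10], reject
3. q=(6,7) nearest=1 d=4 new=(6,5) → blocked by [5,9]×[3,10], reject
4. q=(13,26) nearest=1 d=23 new=(6,5) → blocked by [5,9]×[3,10], reject
5. q=(10,24) nearest=1 d=21 new=(6,5) → blocked by [5,9]×[3,10], reject
6. q=(15,11) nearest=1 d=11 new=(6,5) → blocked by [5,9]×[3,10], reject
7. q=(12,19) nearest=1 d=16 new=(6,5) → blocked by [5,9]×[3,10], reject
8. q=(10,9) nearest=1 d=6 new=(6,5) → blocked by [5,9]×[3,10], reject
9. q=(0,28) nearest=1 d=25 new=(2,5) → add node 2 parent=1 cost=4
10. q=(17,3) nearest=1 d=13 new=(6,3) → blocked by [5,9]×[3,10], reject
11. q=(16,32) nearest=2 d=27 new=(4,7) → add node 3 parent=2 cost=6
12. q=(4,14) nearest=3 d=7 new=(4,9) → blocked by [1,4]×[8,15], reject
13. q=(0,3) nearest=0 d=2 new=(0,3) → add node 4 parent=0 cost=2
14. q=(16,14) nearest=1 d=12 new=(6,5) → blocked by [5,9]×[3,10], reject
15. q=(3,25) nearest=3 d=18 new=(3,9) → blocked by [1,4]×[8,15], reject
16. q=(11,23) nearest=3 d=16 new=(6,9) → blocked by [5,9]×[3,10], reject
17. q=(18,29) nearest=3 d=22 new=(6,9) → blocked by [5,9]×[3,10], reject
18. q=(15,9) nearest=1 d=11 new=(6,5) → blocked by [5,9]×[3,10], reject
19. q=(2,18) nearest=3 d=11 new=(2,9) → blocked by [1,4]×[8,15], reject
20. q=(14,22) nearest=3 d=15 new=(6,9) → blocked by [5,9]×[3,10], reject

Parent of node 4: 0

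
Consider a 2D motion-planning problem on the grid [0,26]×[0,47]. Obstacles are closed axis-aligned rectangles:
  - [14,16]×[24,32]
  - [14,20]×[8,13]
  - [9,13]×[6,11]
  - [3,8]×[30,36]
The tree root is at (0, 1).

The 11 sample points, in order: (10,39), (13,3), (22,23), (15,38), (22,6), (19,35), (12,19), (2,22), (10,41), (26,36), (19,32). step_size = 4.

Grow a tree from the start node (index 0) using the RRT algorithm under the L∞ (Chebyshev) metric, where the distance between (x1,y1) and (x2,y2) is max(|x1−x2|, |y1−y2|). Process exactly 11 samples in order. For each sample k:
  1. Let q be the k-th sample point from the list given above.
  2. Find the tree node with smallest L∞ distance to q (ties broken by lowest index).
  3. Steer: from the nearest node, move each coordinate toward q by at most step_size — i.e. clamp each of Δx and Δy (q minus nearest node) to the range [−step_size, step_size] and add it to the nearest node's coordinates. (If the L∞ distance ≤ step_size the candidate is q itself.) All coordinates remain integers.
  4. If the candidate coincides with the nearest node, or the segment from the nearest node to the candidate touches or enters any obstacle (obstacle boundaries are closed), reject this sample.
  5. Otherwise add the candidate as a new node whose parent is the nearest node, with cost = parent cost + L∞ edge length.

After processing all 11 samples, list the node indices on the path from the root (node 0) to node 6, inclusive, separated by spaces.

1. q=(10,39) nearest=0 d=38 new=(4,5) → add node 1 parent=0 cost=4
2. q=(13,3) nearest=1 d=9 new=(8,3) → add node 2 parent=1 cost=8
3. q=(22,23) nearest=1 d=18 new=(8,9) → add node 3 parent=1 cost=8
4. q=(15,38) nearest=3 d=29 new=(12,13) → blocked by [9,13]×[6,11], reject
5. q=(22,6) nearest=2 d=14 new=(12,6) → blocked by [9,13]×[6,11], reject
6. q=(19,35) nearest=3 d=26 new=(12,13) → blocked by [9,13]×[6,11], reject
7. q=(12,19) nearest=3 d=10 new=(12,13) → blocked by [9,13]×[6,11], reject
8. q=(2,22) nearest=3 d=13 new=(4,13) → add node 4 parent=3 cost=12
9. q=(10,41) nearest=4 d=28 new=(8,17) → add node 5 parent=4 cost=16
10. q=(26,36) nearest=5 d=19 new=(12,21) → add node 6 parent=5 cost=20
11. q=(19,32) nearest=6 d=11 new=(16,25) → blocked by [14,16]×[24,32], reject

Path: 0 1 3 4 5 6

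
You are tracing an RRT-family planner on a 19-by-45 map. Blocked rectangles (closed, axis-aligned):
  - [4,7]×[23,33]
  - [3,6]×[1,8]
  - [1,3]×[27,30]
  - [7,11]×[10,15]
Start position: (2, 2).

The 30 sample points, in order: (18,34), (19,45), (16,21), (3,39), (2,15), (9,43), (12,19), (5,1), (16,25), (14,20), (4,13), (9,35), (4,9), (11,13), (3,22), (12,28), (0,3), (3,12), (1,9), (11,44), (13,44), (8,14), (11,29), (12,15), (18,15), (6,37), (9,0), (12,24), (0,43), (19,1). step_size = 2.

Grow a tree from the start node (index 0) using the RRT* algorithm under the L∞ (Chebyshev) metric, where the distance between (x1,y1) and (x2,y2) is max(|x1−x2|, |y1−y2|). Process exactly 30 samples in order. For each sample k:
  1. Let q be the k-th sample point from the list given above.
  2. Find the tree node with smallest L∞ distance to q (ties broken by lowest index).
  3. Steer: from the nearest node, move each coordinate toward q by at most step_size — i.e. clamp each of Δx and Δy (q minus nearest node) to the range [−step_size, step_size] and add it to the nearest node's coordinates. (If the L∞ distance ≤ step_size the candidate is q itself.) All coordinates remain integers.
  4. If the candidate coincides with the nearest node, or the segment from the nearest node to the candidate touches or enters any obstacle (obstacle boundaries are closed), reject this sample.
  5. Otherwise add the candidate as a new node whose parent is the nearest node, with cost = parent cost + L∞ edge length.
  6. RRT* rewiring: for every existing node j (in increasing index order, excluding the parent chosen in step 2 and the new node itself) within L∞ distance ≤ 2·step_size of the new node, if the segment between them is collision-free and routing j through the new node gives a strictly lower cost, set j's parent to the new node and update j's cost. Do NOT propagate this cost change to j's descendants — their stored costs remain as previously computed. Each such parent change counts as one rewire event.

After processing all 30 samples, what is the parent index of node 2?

1. q=(18,34) nearest=0 d=32 new=(4,4) → blocked by [3,6]×[1,8], reject
2. q=(19,45) nearest=0 d=43 new=(4,4) → blocked by [3,6]×[1,8], reject
3. q=(16,21) nearest=0 d=19 new=(4,4) → blocked by [3,6]×[1,8], reject
4. q=(3,39) nearest=0 d=37 new=(3,4) → blocked by [3,6]×[1,8], reject
5. q=(2,15) nearest=0 d=13 new=(2,4) → add node 1 parent=0 cost=2
6. q=(9,43) nearest=1 d=39 new=(4,6) → blocked by [3,6]×[1,8], reject
7. q=(12,19) nearest=1 d=15 new=(4,6) → blocked by [3,6]×[1,8], reject
8. q=(5,1) nearest=0 d=3 new=(4,1) → blocked by [3,6]×[1,8], reject
9. q=(16,25) nearest=1 d=21 new=(4,6) → blocked by [3,6]×[1,8], reject
10. q=(14,20) nearest=1 d=16 new=(4,6) → blocked by [3,6]×[1,8], reject
11. q=(4,13) nearest=1 d=9 new=(4,6) → blocked by [3,6]×[1,8], reject
12. q=(9,35) nearest=1 d=31 new=(4,6) → blocked by [3,6]×[1,8], reject
13. q=(4,9) nearest=1 d=5 new=(4,6) → blocked by [3,6]×[1,8], reject
14. q=(11,13) nearest=1 d=9 new=(4,6) → blocked by [3,6]×[1,8], reject
15. q=(3,22) nearest=1 d=18 new=(3,6) → blocked by [3,6]×[1,8], reject
16. q=(12,28) nearest=1 d=24 new=(4,6) → blocked by [3,6]×[1,8], reject
17. q=(0,3) nearest=0 d=2 new=(0,3) → add node 2 parent=0 cost=2
18. q=(3,12) nearest=1 d=8 new=(3,6) → blocked by [3,6]×[1,8], reject
19. q=(1,9) nearest=1 d=5 new=(1,6) → add node 3 parent=1 cost=4
20. q=(11,44) nearest=3 d=38 new=(3,8) → blocked by [3,6]×[1,8], reject
21. q=(13,44) nearest=3 d=38 new=(3,8) → blocked by [3,6]×[1,8], reject
22. q=(8,14) nearest=3 d=8 new=(3,8) → blocked by [3,6]×[1,8], reject
23. q=(11,29) nearest=3 d=23 new=(3,8) → blocked by [3,6]×[1,8], reject
24. q=(12,15) nearest=1 d=11 new=(4,6) → blocked by [3,6]×[1,8], reject
25. q=(18,15) nearest=0 d=16 new=(4,4) → blocked by [3,6]×[1,8], reject
26. q=(6,37) nearest=3 d=31 new=(3,8) → blocked by [3,6]×[1,8], reject
27. q=(9,0) nearest=0 d=7 new=(4,0) → blocked by [3,6]×[1,8], reject
28. q=(12,24) nearest=3 d=18 new=(3,8) → blocked by [3,6]×[1,8], reject
29. q=(0,43) nearest=3 d=37 new=(0,8) → add node 4 parent=3 cost=6
30. q=(19,1) nearest=0 d=17 new=(4,1) → blocked by [3,6]×[1,8], reject

Parent of node 2: 0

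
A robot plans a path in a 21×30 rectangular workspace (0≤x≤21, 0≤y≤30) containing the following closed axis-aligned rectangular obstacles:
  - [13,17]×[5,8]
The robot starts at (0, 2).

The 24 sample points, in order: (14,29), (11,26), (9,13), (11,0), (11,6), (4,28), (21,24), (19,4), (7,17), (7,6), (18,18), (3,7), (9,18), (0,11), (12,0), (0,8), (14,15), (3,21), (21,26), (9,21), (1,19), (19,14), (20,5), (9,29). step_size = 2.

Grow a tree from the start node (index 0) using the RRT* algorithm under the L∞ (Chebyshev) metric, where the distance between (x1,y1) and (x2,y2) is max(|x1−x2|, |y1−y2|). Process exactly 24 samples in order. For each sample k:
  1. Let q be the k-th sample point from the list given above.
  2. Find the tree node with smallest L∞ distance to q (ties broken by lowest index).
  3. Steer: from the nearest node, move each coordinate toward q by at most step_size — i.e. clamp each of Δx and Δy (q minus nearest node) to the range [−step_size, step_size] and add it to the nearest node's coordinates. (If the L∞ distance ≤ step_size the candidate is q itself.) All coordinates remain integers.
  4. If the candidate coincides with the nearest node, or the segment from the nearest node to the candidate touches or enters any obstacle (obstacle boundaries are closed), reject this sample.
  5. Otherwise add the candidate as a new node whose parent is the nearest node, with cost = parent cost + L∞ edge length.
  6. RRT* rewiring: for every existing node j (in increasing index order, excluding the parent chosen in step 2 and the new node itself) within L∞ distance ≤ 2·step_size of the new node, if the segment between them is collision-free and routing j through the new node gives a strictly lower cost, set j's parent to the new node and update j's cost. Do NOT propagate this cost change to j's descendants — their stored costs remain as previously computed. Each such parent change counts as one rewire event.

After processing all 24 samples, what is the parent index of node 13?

1. q=(14,29) nearest=0 d=27 new=(2,4) → add node 1 parent=0 cost=2
2. q=(11,26) nearest=1 d=22 new=(4,6) → add node 2 parent=1 cost=4
3. q=(9,13) nearest=2 d=7 new=(6,8) → add node 3 parent=2 cost=6
4. q=(11,0) nearest=2 d=7 new=(6,4) → add node 4 parent=2 cost=6
5. q=(11,6) nearest=3 d=5 new=(8,6) → add node 5 parent=3 cost=8
6. q=(4,28) nearest=3 d=20 new=(4,10) → add node 6 parent=3 cost=8
7. q=(21,24) nearest=3 d=16 new=(8,10) → add node 7 parent=3 cost=8
8. q=(19,4) nearest=5 d=11 new=(10,4) → add node 8 parent=5 cost=10
9. q=(7,17) nearest=6 d=7 new=(6,12) → add node 9 parent=6 cost=10
10. q=(7,6) nearest=5 d=1 new=(7,6) → add node 10 parent=5 cost=9
11. q=(18,18) nearest=7 d=10 new=(10,12) → add node 11 parent=7 cost=10
12. q=(3,7) nearest=2 d=1 new=(3,7) → add node 12 parent=2 cost=5
13. q=(9,18) nearest=9 d=6 new=(8,14) → add node 13 parent=9 cost=12
14. q=(0,11) nearest=6 d=4 new=(2,11) → add node 14 parent=6 cost=10
15. q=(12,0) nearest=8 d=4 new=(12,2) → add node 15 parent=8 cost=12
16. q=(0,8) nearest=12 d=3 new=(1,8) → add node 16 parent=12 cost=7
17. q=(14,15) nearest=11 d=4 new=(12,14) → add node 17 parent=11 cost=12
18. q=(3,21) nearest=13 d=7 new=(6,16) → add node 18 parent=13 cost=14
19. q=(21,26) nearest=17 d=12 new=(14,16) → add node 19 parent=17 cost=14
20. q=(9,21) nearest=18 d=5 new=(8,18) → add node 20 parent=18 cost=16
21. q=(1,19) nearest=18 d=5 new=(4,18) → add node 21 parent=18 cost=16
22. q=(19,14) nearest=19 d=5 new=(16,14) → add node 22 parent=19 cost=16
23. q=(20,5) nearest=15 d=8 new=(14,4) → add node 23 parent=15 cost=14
24. q=(9,29) nearest=20 d=11 new=(9,20) → add node 24 parent=20 cost=18

Parent of node 13: 9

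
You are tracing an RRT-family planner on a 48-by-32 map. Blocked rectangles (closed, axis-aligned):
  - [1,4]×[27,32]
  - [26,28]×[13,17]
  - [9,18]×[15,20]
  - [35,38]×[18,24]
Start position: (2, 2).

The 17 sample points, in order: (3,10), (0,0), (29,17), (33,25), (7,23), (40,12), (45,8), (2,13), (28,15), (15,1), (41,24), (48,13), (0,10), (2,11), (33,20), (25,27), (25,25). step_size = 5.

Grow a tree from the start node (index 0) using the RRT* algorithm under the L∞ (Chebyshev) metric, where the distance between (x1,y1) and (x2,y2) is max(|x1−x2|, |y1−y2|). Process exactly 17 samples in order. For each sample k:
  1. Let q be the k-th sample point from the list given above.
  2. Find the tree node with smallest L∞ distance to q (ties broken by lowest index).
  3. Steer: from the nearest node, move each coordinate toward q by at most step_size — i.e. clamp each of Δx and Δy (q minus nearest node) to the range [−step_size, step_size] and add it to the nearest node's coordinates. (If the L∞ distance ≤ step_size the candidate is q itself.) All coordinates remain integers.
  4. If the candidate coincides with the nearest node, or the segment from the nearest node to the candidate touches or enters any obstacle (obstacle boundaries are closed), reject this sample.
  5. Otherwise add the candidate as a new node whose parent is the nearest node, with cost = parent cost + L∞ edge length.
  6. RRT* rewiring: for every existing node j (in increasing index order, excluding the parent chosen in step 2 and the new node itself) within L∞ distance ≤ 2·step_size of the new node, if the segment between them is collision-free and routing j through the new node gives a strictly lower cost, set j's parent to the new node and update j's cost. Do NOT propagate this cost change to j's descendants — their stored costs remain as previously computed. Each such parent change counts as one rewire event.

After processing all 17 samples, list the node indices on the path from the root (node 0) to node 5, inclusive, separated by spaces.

1. q=(3,10) nearest=0 d=8 new=(3,7) → add node 1 parent=0 cost=5
2. q=(0,0) nearest=0 d=2 new=(0,0) → add node 2 parent=0 cost=2
3. q=(29,17) nearest=1 d=26 new=(8,12) → add node 3 parent=1 cost=10
4. q=(33,25) nearest=3 d=25 new=(13,17) → blocked by [9,18]×[15,20], reject
5. q=(7,23) nearest=3 d=11 new=(7,17) → add node 4 parent=3 cost=15
6. q=(40,12) nearest=3 d=32 new=(13,12) → add node 5 parent=3 cost=15
7. q=(45,8) nearest=5 d=32 new=(18,8) → add node 6 parent=5 cost=20
8. q=(2,13) nearest=4 d=5 new=(2,13) → add node 7 parent=4 cost=20
9. q=(28,15) nearest=6 d=10 new=(23,13) → add node 8 parent=6 cost=25
10. q=(15,1) nearest=6 d=7 new=(15,3) → add node 9 parent=6 cost=25
11. q=(41,24) nearest=8 d=18 new=(28,18) → blocked by [26,28]×[13,17], reject
12. q=(48,13) nearest=8 d=25 new=(28,13) → blocked by [26,28]×[13,17], reject
13. q=(0,10) nearest=1 d=3 new=(0,10) → add node 10 parent=1 cost=8; rewire 7→10 (11<20)
14. q=(2,11) nearest=7 d=2 new=(2,11) → add node 11 parent=7 cost=13
15. q=(33,20) nearest=8 d=10 new=(28,18) → blocked by [26,28]×[13,17], reject
16. q=(25,27) nearest=8 d=14 new=(25,18) → add node 12 parent=8 cost=30
17. q=(25,25) nearest=12 d=7 new=(25,23) → add node 13 parent=12 cost=35

Path: 0 1 3 5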